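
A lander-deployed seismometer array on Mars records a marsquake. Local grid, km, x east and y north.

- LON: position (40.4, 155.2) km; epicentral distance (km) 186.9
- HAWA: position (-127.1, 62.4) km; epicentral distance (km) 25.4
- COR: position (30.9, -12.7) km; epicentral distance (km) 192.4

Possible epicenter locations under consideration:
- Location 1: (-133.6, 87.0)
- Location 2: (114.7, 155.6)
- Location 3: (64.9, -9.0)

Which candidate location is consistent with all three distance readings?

Location 1

For each candidate, compare |candidate − station| to the reported distance:
Location 1: residuals LON 0.0, HAWA 0.0, COR 0.0 → max 0.0 km
Location 2: residuals LON 112.6, HAWA 233.7, COR 4.4 → max 233.7 km
Location 3: residuals LON 20.9, HAWA 179.4, COR 158.2 → max 179.4 km
Only Location 1 has all residuals ≈ 0.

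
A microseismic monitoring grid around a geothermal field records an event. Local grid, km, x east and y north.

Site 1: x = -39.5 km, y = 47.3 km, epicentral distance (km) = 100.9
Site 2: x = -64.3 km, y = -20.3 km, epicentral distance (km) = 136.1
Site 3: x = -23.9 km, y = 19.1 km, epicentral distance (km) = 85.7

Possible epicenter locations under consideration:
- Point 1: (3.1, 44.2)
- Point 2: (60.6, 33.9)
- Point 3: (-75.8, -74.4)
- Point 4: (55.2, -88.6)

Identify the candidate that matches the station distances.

Point 2

For each candidate, compare |candidate − station| to the reported distance:
Point 1: residuals Site 1 58.2, Site 2 42.8, Site 3 48.8 → max 58.2 km
Point 2: residuals Site 1 0.1, Site 2 0.1, Site 3 0.1 → max 0.1 km
Point 3: residuals Site 1 26.1, Site 2 80.8, Site 3 21.2 → max 80.8 km
Point 4: residuals Site 1 64.7, Site 2 1.5, Site 3 47.9 → max 64.7 km
Only Point 2 has all residuals ≈ 0.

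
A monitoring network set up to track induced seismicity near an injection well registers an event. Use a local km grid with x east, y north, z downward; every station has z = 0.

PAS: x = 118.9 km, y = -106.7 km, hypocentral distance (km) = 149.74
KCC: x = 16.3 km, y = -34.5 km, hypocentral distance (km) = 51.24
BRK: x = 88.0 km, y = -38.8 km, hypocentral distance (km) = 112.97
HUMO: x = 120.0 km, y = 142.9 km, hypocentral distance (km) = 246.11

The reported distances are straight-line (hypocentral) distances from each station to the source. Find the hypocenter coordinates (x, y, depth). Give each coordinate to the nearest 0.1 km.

x ≈ -19.8 km, y ≈ -57.7 km, depth ≈ 28.0 km

Each station gives a sphere (x−x_i)² + (y−y_i)² + z² = d_i² (stations at z=0).
Subtracting the PAS sphere from KCC and BRK: z² cancels, leaving linear equations in x and y:
-205.2 x + 144.4 y = -4269.63
-61.8 x + 135.8 y = -6612.81
Solving: x ≈ -19.801, y ≈ -57.706 km (keep extra digits for the depth step; rounded: -19.8, -57.7).
Then from the PAS sphere: z² = 149.74² − (x − 118.9)² − (y + 106.7)² with x = -19.801, y = -57.706, so z ≈ 27.994 ≈ 28.0 km.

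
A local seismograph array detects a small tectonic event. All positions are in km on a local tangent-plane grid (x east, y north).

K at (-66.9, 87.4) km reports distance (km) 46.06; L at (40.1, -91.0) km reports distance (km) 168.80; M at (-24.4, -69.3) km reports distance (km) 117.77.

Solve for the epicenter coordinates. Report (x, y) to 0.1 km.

Circle about each station: (x + 66.9)² + (y − 87.4)² = 46.06²; (x − 40.1)² + (y + 91.0)² = 168.80²; (x + 24.4)² + (y + 69.3)² = 117.77².
Subtracting pairs of circle equations eliminates x²+y² and gives linear equations (the radical axes):
214.0 x − 356.8 y = -28597.28
85.0 x − 313.4 y = -18464.77
Solving the 2×2 system: x ≈ -64.6, y ≈ 41.4 km.

-64.6 km east, 41.4 km north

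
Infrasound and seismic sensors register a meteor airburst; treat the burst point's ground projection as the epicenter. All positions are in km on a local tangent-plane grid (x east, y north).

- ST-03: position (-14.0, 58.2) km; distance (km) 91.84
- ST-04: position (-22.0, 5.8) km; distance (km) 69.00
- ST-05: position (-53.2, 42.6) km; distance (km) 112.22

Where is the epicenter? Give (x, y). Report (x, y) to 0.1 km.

(44.5, -12.6)

Circle about each station: (x + 14.0)² + (y − 58.2)² = 91.84²; (x + 22.0)² + (y − 5.8)² = 69.00²; (x + 53.2)² + (y − 42.6)² = 112.22².
Subtracting the ST-03 equation from the ST-04 and ST-05 equations removes the quadratic terms:
-16.0 x − 104.8 y = 607.99
-78.4 x − 31.2 y = -3096.98
Solving the 2×2 system: x ≈ 44.5, y ≈ -12.6 km.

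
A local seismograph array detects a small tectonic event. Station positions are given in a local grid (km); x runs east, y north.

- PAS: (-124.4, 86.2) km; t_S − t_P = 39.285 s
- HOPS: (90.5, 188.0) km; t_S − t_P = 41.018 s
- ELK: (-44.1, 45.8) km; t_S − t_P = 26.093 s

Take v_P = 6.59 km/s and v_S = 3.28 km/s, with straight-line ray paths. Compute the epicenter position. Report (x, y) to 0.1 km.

Distance from S−P lag: d = Δt · v_P v_S / (v_P − v_S) = Δt · (6.59·3.28)/(6.59−3.28) ≈ 6.5303·Δt.
So d_PAS = 256.54, d_HOPS = 267.86, d_ELK = 170.39 km.
Circle about each station: (x + 124.4)² + (y − 86.2)² = 256.54²; (x − 90.5)² + (y − 188.0)² = 267.86²; (x + 44.1)² + (y − 45.8)² = 170.39².
Subtracting the PAS equation from the HOPS and ELK equations removes the quadratic terms:
429.8 x + 203.6 y = 14692.24
160.6 x − 80.8 y = 17916.67
Solving the 2×2 system: x ≈ 71.7, y ≈ -79.2 km.

71.7 km east, -79.2 km north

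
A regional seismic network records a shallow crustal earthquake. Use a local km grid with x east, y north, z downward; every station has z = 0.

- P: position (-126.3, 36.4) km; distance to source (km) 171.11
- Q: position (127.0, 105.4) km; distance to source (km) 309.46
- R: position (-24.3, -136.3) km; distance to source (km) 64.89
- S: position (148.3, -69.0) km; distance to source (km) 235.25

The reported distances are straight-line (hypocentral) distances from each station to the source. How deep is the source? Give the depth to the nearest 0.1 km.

Each station gives a sphere (x−x_i)² + (y−y_i)² + z² = d_i² (stations at z=0).
Subtracting the P sphere from Q and R: z² cancels, leaving linear equations in x and y:
506.6 x + 138.0 y = -56525.35
204.0 x − 345.4 y = 26959.45
Solving: x ≈ -77.799, y ≈ -124.002 km (keep extra digits for the depth step; rounded: -77.8, -124.0).
Then from the P sphere: z² = 171.11² − (x + 126.3)² − (y − 36.4)² with x = -77.799, y = -124.002, so z ≈ 34.605 ≈ 34.6 km.
Check against S (with the unrounded solution): distance 235.25 ≈ 235.25 km. ✓

z ≈ 34.6 km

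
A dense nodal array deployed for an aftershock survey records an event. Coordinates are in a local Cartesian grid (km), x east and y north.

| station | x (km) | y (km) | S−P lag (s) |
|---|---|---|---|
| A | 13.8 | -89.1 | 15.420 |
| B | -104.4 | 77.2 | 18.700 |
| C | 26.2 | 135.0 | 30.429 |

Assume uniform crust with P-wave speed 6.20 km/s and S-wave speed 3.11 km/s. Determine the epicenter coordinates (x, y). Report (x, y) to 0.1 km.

Distance from S−P lag: d = Δt · v_P v_S / (v_P − v_S) = Δt · (6.20·3.11)/(6.20−3.11) ≈ 6.2401·Δt.
So d_A = 96.22, d_B = 116.69, d_C = 189.88 km.
Circle about each station: (x − 13.8)² + (y + 89.1)² = 96.22²; (x + 104.4)² + (y − 77.2)² = 116.69²; (x − 26.2)² + (y − 135.0)² = 189.88².
Subtracting the A equation from the B and C equations removes the quadratic terms:
-236.4 x + 332.6 y = 4371.68
24.8 x + 448.2 y = -16013.94
Solving the 2×2 system: x ≈ -63.8, y ≈ -32.2 km.

x ≈ -63.8 km, y ≈ -32.2 km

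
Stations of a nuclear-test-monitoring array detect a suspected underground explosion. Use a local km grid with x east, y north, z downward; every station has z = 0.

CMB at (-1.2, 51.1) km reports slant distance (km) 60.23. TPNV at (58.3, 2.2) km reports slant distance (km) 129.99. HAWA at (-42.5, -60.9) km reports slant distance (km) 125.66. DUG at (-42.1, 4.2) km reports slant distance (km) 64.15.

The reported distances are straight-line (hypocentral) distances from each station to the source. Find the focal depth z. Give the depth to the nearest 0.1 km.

z ≈ 26.3 km

Each station gives a sphere (x−x_i)² + (y−y_i)² + z² = d_i² (stations at z=0).
Subtracting the CMB sphere from TPNV and HAWA: z² cancels, leaving linear equations in x and y:
119.0 x − 97.8 y = -12478.67
-82.6 x − 224.0 y = -9260.37
Solving: x ≈ -54.400, y ≈ 61.401 km (keep extra digits for the depth step; rounded: -54.4, 61.4).
Then from the CMB sphere: z² = 60.23² − (x + 1.2)² − (y − 51.1)² with x = -54.400, y = 61.401, so z ≈ 26.293 ≈ 26.3 km.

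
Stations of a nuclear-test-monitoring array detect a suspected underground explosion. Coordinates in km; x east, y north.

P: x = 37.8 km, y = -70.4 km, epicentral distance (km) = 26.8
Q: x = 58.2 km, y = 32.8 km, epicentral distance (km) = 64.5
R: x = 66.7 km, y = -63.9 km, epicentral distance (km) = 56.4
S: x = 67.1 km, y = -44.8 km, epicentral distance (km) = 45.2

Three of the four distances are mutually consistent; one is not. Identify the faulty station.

Solve using three stations at a time. Using Q, R, S (subtract circle equations pairwise → linear system) gives (x, y) ≈ (27.0, -23.7).
Distances from that point to each station vs reported:
  P: calculated 47.9 vs reported 26.8 → residual 21.1 km
  Q: calculated 64.5 vs reported 64.5 → residual 0.0 km
  R: calculated 56.5 vs reported 56.4 → residual 0.1 km
  S: calculated 45.3 vs reported 45.2 → residual 0.1 km
Q, R, S are mutually consistent (residuals ≈ 0); P is off by 21.1 km.

P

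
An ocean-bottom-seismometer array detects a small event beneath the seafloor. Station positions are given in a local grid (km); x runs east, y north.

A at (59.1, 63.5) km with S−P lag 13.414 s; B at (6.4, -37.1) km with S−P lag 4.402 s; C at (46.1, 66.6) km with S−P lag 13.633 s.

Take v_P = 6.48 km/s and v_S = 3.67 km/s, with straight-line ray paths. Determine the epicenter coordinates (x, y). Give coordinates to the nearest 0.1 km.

Distance from S−P lag: d = Δt · v_P v_S / (v_P − v_S) = Δt · (6.48·3.67)/(6.48−3.67) ≈ 8.4632·Δt.
So d_A = 113.53, d_B = 37.26, d_C = 115.38 km.
Circle about each station: (x − 59.1)² + (y − 63.5)² = 113.53²; (x − 6.4)² + (y + 37.1)² = 37.26²; (x − 46.1)² + (y − 66.6)² = 115.38².
Subtracting the A equation from the B and C equations removes the quadratic terms:
-105.4 x − 201.2 y = 5393.06
-26.0 x + 6.2 y = -1387.77
Solving the 2×2 system: x ≈ 41.8, y ≈ -48.7 km.

x ≈ 41.8 km, y ≈ -48.7 km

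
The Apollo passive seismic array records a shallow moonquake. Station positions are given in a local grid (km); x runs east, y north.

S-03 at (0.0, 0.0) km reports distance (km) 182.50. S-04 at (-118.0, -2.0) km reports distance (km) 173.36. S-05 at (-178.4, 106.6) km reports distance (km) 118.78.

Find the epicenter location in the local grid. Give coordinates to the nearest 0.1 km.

Circle about each station: x² + y² = 182.50²; (x + 118.0)² + (y + 2.0)² = 173.36²; (x + 178.4)² + (y − 106.6)² = 118.78².
Subtracting the S-03 equation from the S-04 and S-05 equations removes the quadratic terms:
-236.0 x − 4.0 y = 17180.56
-356.8 x + 213.2 y = 62387.68
Solving the 2×2 system: x ≈ -75.6, y ≈ 166.1 km.

-75.6 km east, 166.1 km north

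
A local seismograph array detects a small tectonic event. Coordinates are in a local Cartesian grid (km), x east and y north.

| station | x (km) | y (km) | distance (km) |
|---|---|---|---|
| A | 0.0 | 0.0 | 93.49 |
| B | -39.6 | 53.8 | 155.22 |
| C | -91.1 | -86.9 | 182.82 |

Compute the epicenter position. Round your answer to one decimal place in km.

Circle about each station: x² + y² = 93.49²; (x + 39.6)² + (y − 53.8)² = 155.22²; (x + 91.1)² + (y + 86.9)² = 182.82².
Subtracting pairs of circle equations eliminates x²+y² and gives linear equations (the radical axes):
-79.2 x + 107.6 y = -10890.27
-182.2 x − 173.8 y = -8831.95
Solving the 2×2 system: x ≈ 85.2, y ≈ -38.5 km.

x ≈ 85.2 km, y ≈ -38.5 km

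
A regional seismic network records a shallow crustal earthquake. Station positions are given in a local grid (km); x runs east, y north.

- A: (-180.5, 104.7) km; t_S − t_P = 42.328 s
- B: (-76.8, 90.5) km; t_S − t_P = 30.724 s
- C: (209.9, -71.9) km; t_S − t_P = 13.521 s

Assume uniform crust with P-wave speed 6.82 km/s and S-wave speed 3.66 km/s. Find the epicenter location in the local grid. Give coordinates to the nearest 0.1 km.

(103.1, -72.4)

Distance from S−P lag: d = Δt · v_P v_S / (v_P − v_S) = Δt · (6.82·3.66)/(6.82−3.66) ≈ 7.8991·Δt.
So d_A = 334.35, d_B = 242.69, d_C = 106.80 km.
Circle about each station: (x + 180.5)² + (y − 104.7)² = 334.35²; (x + 76.8)² + (y − 90.5)² = 242.69²; (x − 209.9)² + (y + 71.9)² = 106.80².
Subtracting the A equation from the B and C equations removes the quadratic terms:
207.4 x − 28.4 y = 23437.64
780.8 x − 353.2 y = 106068.96
Solving the 2×2 system: x ≈ 103.1, y ≈ -72.4 km.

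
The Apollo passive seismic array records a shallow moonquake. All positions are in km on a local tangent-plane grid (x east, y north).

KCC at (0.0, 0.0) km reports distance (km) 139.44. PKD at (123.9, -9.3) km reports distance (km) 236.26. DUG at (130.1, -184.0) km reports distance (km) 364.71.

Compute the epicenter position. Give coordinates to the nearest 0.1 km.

Circle about each station: x² + y² = 139.44²; (x − 123.9)² + (y + 9.3)² = 236.26²; (x − 130.1)² + (y + 184.0)² = 364.71².
Subtracting pairs of circle equations eliminates x²+y² and gives linear equations (the radical axes):
247.8 x − 18.6 y = -20937.57
260.2 x − 368.0 y = -62787.86
Solving the 2×2 system: x ≈ -75.7, y ≈ 117.1 km.
Check against KCC (with the unrounded x, y): √(x²+y²) = 139.43 ≈ 139.44 km. ✓

(-75.7, 117.1)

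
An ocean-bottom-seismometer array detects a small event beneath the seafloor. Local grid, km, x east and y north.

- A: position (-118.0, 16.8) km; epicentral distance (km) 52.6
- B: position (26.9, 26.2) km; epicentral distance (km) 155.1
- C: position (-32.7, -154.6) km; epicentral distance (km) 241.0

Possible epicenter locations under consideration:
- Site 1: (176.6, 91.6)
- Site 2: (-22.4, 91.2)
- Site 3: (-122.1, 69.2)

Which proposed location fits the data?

Site 3

For each candidate, compare |candidate − station| to the reported distance:
Site 1: residuals A 251.3, B 8.3, C 82.1 → max 251.3 km
Site 2: residuals A 68.5, B 73.5, C 5.0 → max 73.5 km
Site 3: residuals A 0.0, B 0.0, C 0.0 → max 0.0 km
Only Site 3 has all residuals ≈ 0.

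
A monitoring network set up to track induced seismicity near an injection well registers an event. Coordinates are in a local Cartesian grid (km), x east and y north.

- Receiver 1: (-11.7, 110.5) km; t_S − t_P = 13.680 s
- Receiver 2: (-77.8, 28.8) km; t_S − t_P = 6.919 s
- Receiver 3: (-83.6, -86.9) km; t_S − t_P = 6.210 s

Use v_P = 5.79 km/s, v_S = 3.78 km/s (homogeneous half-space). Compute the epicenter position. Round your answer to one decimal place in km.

-39.2 km east, -35.9 km north

Distance from S−P lag: d = Δt · v_P v_S / (v_P − v_S) = Δt · (5.79·3.78)/(5.79−3.78) ≈ 10.8887·Δt.
So d_Receiver 1 = 148.96, d_Receiver 2 = 75.34, d_Receiver 3 = 67.62 km.
Circle about each station: (x + 11.7)² + (y − 110.5)² = 148.96²; (x + 77.8)² + (y − 28.8)² = 75.34²; (x + 83.6)² + (y + 86.9)² = 67.62².
Subtracting the Receiver 1 equation from the Receiver 2 and Receiver 3 equations removes the quadratic terms:
-132.2 x − 163.4 y = 11048.11
-143.8 x − 394.8 y = 19810.05
Solving the 2×2 system: x ≈ -39.2, y ≈ -35.9 km.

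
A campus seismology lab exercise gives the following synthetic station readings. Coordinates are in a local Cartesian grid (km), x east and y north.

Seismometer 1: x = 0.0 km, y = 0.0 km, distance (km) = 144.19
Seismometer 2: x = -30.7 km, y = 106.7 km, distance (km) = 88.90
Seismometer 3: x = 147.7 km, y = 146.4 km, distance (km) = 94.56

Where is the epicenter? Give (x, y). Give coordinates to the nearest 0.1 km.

Circle about each station: x² + y² = 144.19²; (x + 30.7)² + (y − 106.7)² = 88.90²; (x − 147.7)² + (y − 146.4)² = 94.56².
Subtracting pairs of circle equations eliminates x²+y² and gives linear equations (the radical axes):
-61.4 x + 213.4 y = 25214.93
295.4 x + 292.8 y = 55097.41
Solving the 2×2 system: x ≈ 54.0, y ≈ 133.7 km.

(54.0, 133.7)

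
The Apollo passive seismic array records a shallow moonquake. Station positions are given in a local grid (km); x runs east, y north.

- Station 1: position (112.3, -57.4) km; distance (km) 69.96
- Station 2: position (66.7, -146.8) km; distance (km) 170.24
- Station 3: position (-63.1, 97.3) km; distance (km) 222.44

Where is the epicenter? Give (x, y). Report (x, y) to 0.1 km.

Circle about each station: (x − 112.3)² + (y + 57.4)² = 69.96²; (x − 66.7)² + (y + 146.8)² = 170.24²; (x + 63.1)² + (y − 97.3)² = 222.44².
Subtracting the Station 1 equation from the Station 2 and Station 3 equations removes the quadratic terms:
-91.2 x − 178.8 y = -13994.18
-350.8 x + 309.4 y = -47042.30
Solving the 2×2 system: x ≈ 140.1, y ≈ 6.8 km.

(140.1, 6.8)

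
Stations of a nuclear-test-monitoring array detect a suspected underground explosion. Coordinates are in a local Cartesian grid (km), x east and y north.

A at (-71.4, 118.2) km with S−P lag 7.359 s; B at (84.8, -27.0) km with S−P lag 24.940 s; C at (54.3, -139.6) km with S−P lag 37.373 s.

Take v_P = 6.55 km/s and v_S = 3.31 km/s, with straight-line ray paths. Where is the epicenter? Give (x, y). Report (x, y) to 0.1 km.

-27.0 km east, 96.9 km north

Distance from S−P lag: d = Δt · v_P v_S / (v_P − v_S) = Δt · (6.55·3.31)/(6.55−3.31) ≈ 6.6915·Δt.
So d_A = 49.24, d_B = 166.89, d_C = 250.08 km.
Circle about each station: (x + 71.4)² + (y − 118.2)² = 49.24²; (x − 84.8)² + (y + 27.0)² = 166.89²; (x − 54.3)² + (y + 139.6)² = 250.08².
Subtracting the A equation from the B and C equations removes the quadratic terms:
312.4 x − 290.4 y = -36576.85
251.4 x − 515.6 y = -56747.98
Solving the 2×2 system: x ≈ -27.0, y ≈ 96.9 km.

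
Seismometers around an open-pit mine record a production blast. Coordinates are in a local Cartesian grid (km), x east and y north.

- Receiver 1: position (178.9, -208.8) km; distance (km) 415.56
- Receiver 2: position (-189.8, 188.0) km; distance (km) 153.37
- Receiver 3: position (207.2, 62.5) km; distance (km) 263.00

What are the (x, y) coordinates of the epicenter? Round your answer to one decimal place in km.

Circle about each station: (x − 178.9)² + (y + 208.8)² = 415.56²; (x + 189.8)² + (y − 188.0)² = 153.37²; (x − 207.2)² + (y − 62.5)² = 263.00².
Subtracting pairs of circle equations eliminates x²+y² and gives linear equations (the radical axes):
-737.4 x + 793.6 y = 144933.15
56.6 x + 542.6 y = 74756.55
Solving the 2×2 system: x ≈ -43.4, y ≈ 142.3 km.

-43.4 km east, 142.3 km north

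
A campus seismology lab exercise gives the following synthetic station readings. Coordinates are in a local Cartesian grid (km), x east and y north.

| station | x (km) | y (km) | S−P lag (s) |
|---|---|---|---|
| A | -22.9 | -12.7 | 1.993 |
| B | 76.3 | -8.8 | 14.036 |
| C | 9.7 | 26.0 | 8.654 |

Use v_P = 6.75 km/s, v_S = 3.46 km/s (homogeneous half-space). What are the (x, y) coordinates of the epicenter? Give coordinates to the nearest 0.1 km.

Distance from S−P lag: d = Δt · v_P v_S / (v_P − v_S) = Δt · (6.75·3.46)/(6.75−3.46) ≈ 7.0988·Δt.
So d_A = 14.15, d_B = 99.64, d_C = 61.43 km.
Circle about each station: (x + 22.9)² + (y + 12.7)² = 14.15²; (x − 76.3)² + (y + 8.8)² = 99.64²; (x − 9.7)² + (y − 26.0)² = 61.43².
Subtracting the A equation from the B and C equations removes the quadratic terms:
198.4 x + 7.8 y = -4514.48
65.2 x + 77.4 y = -3489.03
Solving the 2×2 system: x ≈ -21.7, y ≈ -26.8 km.

(-21.7, -26.8)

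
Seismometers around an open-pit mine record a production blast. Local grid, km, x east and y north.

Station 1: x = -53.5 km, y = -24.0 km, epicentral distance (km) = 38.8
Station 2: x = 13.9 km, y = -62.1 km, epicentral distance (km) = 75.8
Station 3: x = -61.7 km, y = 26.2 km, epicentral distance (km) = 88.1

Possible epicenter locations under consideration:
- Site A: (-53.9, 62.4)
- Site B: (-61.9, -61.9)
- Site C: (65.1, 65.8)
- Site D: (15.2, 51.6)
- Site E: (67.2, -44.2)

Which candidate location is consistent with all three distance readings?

Site B

For each candidate, compare |candidate − station| to the reported distance:
Site A: residuals Station 1 47.6, Station 2 66.0, Station 3 51.1 → max 66.0 km
Site B: residuals Station 1 0.0, Station 2 0.0, Station 3 0.0 → max 0.0 km
Site C: residuals Station 1 110.0, Station 2 62.0, Station 3 44.7 → max 110.0 km
Site D: residuals Station 1 63.4, Station 2 37.9, Station 3 7.1 → max 63.4 km
Site E: residuals Station 1 83.6, Station 2 19.6, Station 3 58.8 → max 83.6 km
Only Site B has all residuals ≈ 0.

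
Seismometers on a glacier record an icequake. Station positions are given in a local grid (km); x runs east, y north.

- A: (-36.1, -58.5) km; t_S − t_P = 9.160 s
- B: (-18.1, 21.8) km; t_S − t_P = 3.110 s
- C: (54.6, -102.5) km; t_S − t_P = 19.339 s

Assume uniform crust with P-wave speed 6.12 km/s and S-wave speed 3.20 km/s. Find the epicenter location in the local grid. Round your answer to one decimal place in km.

(-22.9, 1.5)

Distance from S−P lag: d = Δt · v_P v_S / (v_P − v_S) = Δt · (6.12·3.20)/(6.12−3.20) ≈ 6.7068·Δt.
So d_A = 61.43, d_B = 20.86, d_C = 129.70 km.
Circle about each station: (x + 36.1)² + (y + 58.5)² = 61.43²; (x + 18.1)² + (y − 21.8)² = 20.86²; (x − 54.6)² + (y + 102.5)² = 129.70².
Subtracting the A equation from the B and C equations removes the quadratic terms:
36.0 x + 160.6 y = -584.10
181.4 x − 88.0 y = -4286.50
Solving the 2×2 system: x ≈ -22.9, y ≈ 1.5 km.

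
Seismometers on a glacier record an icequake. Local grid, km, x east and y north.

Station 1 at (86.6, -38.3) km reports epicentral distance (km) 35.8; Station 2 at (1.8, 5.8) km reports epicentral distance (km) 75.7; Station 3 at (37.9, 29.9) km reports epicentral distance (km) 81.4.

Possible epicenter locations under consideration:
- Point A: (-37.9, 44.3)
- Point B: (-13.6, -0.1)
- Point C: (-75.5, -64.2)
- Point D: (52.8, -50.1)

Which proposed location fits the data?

Point D

For each candidate, compare |candidate − station| to the reported distance:
Point A: residuals Station 1 113.6, Station 2 20.4, Station 3 4.2 → max 113.6 km
Point B: residuals Station 1 71.4, Station 2 59.2, Station 3 21.8 → max 71.4 km
Point C: residuals Station 1 128.4, Station 2 28.6, Station 3 66.0 → max 128.4 km
Point D: residuals Station 1 0.0, Station 2 0.0, Station 3 0.0 → max 0.0 km
Only Point D has all residuals ≈ 0.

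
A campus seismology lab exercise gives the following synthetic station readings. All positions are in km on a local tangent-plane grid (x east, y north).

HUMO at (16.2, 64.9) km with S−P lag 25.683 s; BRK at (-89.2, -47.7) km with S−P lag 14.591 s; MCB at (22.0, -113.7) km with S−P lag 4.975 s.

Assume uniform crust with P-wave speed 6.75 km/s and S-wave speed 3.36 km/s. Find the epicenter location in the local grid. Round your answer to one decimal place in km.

(-10.1, -104.9)

Distance from S−P lag: d = Δt · v_P v_S / (v_P − v_S) = Δt · (6.75·3.36)/(6.75−3.36) ≈ 6.6903·Δt.
So d_HUMO = 171.83, d_BRK = 97.62, d_MCB = 33.28 km.
Circle about each station: (x − 16.2)² + (y − 64.9)² = 171.83²; (x + 89.2)² + (y + 47.7)² = 97.62²; (x − 22.0)² + (y + 113.7)² = 33.28².
Subtracting the HUMO equation from the BRK and MCB equations removes the quadratic terms:
-210.8 x − 225.2 y = 25753.36
11.6 x − 357.2 y = 37355.23
Solving the 2×2 system: x ≈ -10.1, y ≈ -104.9 km.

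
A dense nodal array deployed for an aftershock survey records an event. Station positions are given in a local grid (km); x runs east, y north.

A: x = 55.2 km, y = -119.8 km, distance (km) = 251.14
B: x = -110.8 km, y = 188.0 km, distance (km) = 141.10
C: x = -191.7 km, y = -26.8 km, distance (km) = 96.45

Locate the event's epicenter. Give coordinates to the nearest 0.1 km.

-131.3 km east, 48.4 km north

Circle about each station: (x − 55.2)² + (y + 119.8)² = 251.14²; (x + 110.8)² + (y − 188.0)² = 141.10²; (x + 191.7)² + (y + 26.8)² = 96.45².
Subtracting the A equation from the B and C equations removes the quadratic terms:
-332.0 x + 615.6 y = 73383.65
-493.8 x + 186.0 y = 73836.75
Solving the 2×2 system: x ≈ -131.3, y ≈ 48.4 km.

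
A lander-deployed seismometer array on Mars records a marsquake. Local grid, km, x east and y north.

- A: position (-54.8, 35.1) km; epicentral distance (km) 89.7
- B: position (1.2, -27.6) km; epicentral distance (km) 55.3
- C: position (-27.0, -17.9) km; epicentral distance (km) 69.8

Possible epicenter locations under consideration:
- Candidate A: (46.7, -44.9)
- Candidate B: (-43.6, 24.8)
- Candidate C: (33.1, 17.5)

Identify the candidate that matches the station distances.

For each candidate, compare |candidate − station| to the reported distance:
Candidate A: residuals A 39.5, B 6.6, C 8.7 → max 39.5 km
Candidate B: residuals A 74.5, B 13.6, C 24.0 → max 74.5 km
Candidate C: residuals A 0.1, B 0.1, C 0.0 → max 0.1 km
Only Candidate C has all residuals ≈ 0.

Candidate C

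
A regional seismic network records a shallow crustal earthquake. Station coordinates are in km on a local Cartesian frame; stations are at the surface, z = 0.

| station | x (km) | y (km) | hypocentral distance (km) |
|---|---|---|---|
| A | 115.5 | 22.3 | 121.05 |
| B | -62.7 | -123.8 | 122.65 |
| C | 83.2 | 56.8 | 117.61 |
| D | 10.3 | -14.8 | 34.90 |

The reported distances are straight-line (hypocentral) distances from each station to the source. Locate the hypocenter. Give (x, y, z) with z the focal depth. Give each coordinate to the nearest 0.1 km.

x ≈ 11.3 km, y ≈ -31.0 km, depth ≈ 30.9 km

Each station gives a sphere (x−x_i)² + (y−y_i)² + z² = d_i² (stations at z=0).
Subtracting the A sphere from B and C: z² cancels, leaving linear equations in x and y:
-356.4 x − 292.2 y = 5030.27
-64.6 x + 69.0 y = -2868.07
Solving: x ≈ 11.295, y ≈ -30.992 km (keep extra digits for the depth step; rounded: 11.3, -31.0).
Then from the A sphere: z² = 121.05² − (x − 115.5)² − (y − 22.3)² with x = 11.295, y = -30.992, so z ≈ 30.893 ≈ 30.9 km.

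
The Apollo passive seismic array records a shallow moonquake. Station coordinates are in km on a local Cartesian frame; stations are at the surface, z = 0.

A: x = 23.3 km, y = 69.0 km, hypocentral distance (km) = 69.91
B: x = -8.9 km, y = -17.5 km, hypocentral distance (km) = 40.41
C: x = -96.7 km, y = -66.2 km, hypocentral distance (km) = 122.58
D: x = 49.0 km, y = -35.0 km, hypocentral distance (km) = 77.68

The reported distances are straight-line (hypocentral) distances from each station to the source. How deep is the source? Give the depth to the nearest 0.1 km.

depth ≈ 27.5 km

Each station gives a sphere (x−x_i)² + (y−y_i)² + z² = d_i² (stations at z=0).
Subtracting the A sphere from B and C: z² cancels, leaving linear equations in x and y:
-64.4 x − 173.0 y = -1663.99
-240.0 x − 270.4 y = -1709.01
Solving: x ≈ -6.400, y ≈ 12.001 km (keep extra digits for the depth step; rounded: -6.4, 12.0).
Then from the A sphere: z² = 69.91² − (x − 23.3)² − (y − 69.0)² with x = -6.400, y = 12.001, so z ≈ 27.503 ≈ 27.5 km.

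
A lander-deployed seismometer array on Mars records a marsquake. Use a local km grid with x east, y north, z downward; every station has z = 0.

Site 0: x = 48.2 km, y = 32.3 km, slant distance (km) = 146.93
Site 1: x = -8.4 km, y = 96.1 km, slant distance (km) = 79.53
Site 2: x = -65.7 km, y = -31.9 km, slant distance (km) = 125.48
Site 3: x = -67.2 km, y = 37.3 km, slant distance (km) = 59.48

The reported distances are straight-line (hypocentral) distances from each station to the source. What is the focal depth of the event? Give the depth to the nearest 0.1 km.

Each station gives a sphere (x−x_i)² + (y−y_i)² + z² = d_i² (stations at z=0).
Subtracting the Site 0 sphere from Site 1 and Site 2: z² cancels, leaving linear equations in x and y:
-113.2 x + 127.6 y = 21202.64
-227.8 x − 128.4 y = 7810.76
Solving: x ≈ -85.296, y ≈ 90.495 km (keep extra digits for the depth step; rounded: -85.3, 90.5).
Then from the Site 0 sphere: z² = 146.93² − (x − 48.2)² − (y − 32.3)² with x = -85.296, y = 90.495, so z ≈ 19.509 ≈ 19.5 km.
Check against Site 3 (with the unrounded solution): distance 59.48 ≈ 59.48 km. ✓

19.5 km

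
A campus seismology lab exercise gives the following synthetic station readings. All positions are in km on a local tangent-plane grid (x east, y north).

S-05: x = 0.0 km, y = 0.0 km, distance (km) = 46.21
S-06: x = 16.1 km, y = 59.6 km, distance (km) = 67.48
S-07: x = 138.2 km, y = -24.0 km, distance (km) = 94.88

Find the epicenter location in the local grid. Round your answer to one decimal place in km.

46.2 km east, -0.8 km north

Circle about each station: x² + y² = 46.21²; (x − 16.1)² + (y − 59.6)² = 67.48²; (x − 138.2)² + (y + 24.0)² = 94.88².
Subtracting pairs of circle equations eliminates x²+y² and gives linear equations (the radical axes):
32.2 x + 119.2 y = 1393.18
276.4 x − 48.0 y = 12808.39
Solving the 2×2 system: x ≈ 46.2, y ≈ -0.8 km.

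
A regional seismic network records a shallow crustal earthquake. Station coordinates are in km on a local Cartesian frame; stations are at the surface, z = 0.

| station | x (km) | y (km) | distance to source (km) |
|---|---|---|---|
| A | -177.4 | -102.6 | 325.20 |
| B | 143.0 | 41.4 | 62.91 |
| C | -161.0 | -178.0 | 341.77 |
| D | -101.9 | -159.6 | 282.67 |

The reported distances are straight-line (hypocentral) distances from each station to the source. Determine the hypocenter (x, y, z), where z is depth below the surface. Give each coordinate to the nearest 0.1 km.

Each station gives a sphere (x−x_i)² + (y−y_i)² + z² = d_i² (stations at z=0).
Subtracting the A sphere from B and C: z² cancels, leaving linear equations in x and y:
640.8 x + 288.0 y = 81962.81
32.8 x − 150.8 y = 4555.79
Solving: x ≈ 128.886, y ≈ -2.177 km (keep extra digits for the depth step; rounded: 128.9, -2.2).
Then from the A sphere: z² = 325.20² − (x + 177.4)² − (y + 102.6)² with x = 128.886, y = -2.177, so z ≈ 43.118 ≈ 43.1 km.
Check against D (with the unrounded solution): distance 282.67 ≈ 282.67 km. ✓

(128.9, -2.2, 43.1)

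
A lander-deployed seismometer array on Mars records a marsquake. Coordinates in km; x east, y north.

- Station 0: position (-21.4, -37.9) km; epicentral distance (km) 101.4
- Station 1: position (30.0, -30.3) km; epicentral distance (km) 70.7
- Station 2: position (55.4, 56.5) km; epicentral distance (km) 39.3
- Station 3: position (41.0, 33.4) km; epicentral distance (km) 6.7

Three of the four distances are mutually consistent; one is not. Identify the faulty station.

Solve using three stations at a time. Using Station 0, Station 1, Station 3 (subtract circle equations pairwise → linear system) gives (x, y) ≈ (44.9, 38.8).
Distances from that point to each station vs reported:
  Station 0: calculated 101.4 vs reported 101.4 → residual 0.0 km
  Station 1: calculated 70.7 vs reported 70.7 → residual 0.0 km
  Station 2: calculated 20.6 vs reported 39.3 → residual 18.7 km
  Station 3: calculated 6.7 vs reported 6.7 → residual 0.0 km
Station 0, Station 1, Station 3 are mutually consistent (residuals ≈ 0); Station 2 is off by 18.7 km.

Station 2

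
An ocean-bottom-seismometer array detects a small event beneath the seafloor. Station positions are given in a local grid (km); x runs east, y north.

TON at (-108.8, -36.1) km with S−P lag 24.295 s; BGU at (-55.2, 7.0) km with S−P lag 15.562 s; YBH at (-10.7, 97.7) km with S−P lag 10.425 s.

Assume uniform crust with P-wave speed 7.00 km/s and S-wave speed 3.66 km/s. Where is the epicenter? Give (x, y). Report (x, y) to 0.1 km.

Distance from S−P lag: d = Δt · v_P v_S / (v_P − v_S) = Δt · (7.00·3.66)/(7.00−3.66) ≈ 7.6707·Δt.
So d_TON = 186.36, d_BGU = 119.37, d_YBH = 79.97 km.
Circle about each station: (x + 108.8)² + (y + 36.1)² = 186.36²; (x + 55.2)² + (y − 7.0)² = 119.37²; (x + 10.7)² + (y − 97.7)² = 79.97².
Subtracting the TON equation from the BGU and YBH equations removes the quadratic terms:
107.2 x + 86.2 y = 10436.24
196.2 x + 267.6 y = 24853.98
Solving the 2×2 system: x ≈ 55.2, y ≈ 52.4 km.
Check against TON (with the unrounded x, y): √((x + 108.8)²+(y + 36.1)²) = 186.38 ≈ 186.36 km. ✓

55.2 km east, 52.4 km north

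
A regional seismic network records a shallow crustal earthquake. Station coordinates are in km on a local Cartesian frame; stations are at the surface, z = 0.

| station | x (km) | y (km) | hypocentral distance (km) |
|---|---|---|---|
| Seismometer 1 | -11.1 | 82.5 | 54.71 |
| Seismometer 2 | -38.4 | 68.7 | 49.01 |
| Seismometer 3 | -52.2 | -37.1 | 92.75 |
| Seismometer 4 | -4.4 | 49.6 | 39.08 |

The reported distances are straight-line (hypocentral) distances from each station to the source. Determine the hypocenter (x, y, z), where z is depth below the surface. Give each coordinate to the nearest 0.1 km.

Each station gives a sphere (x−x_i)² + (y−y_i)² + z² = d_i² (stations at z=0).
Subtracting the Seismometer 1 sphere from Seismometer 2 and Seismometer 3: z² cancels, leaving linear equations in x and y:
-54.6 x − 27.6 y = -144.01
-82.2 x − 239.2 y = -8437.59
Solving: x ≈ -18.388, y ≈ 41.593 km (keep extra digits for the depth step; rounded: -18.4, 41.6).
Then from the Seismometer 1 sphere: z² = 54.71² − (x + 11.1)² − (y − 82.5)² with x = -18.388, y = 41.593, so z ≈ 35.591 ≈ 35.6 km.

(-18.4, 41.6, 35.6)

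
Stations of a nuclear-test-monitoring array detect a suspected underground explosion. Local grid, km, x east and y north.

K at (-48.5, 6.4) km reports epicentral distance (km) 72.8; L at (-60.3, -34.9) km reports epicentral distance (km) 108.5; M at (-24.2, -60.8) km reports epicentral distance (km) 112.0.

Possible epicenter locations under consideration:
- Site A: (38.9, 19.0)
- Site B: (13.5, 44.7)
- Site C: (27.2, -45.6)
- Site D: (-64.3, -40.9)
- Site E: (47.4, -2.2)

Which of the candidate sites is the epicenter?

Site B

For each candidate, compare |candidate − station| to the reported distance:
Site A: residuals K 15.5, L 4.4, M 10.3 → max 15.5 km
Site B: residuals K 0.1, L 0.0, M 0.0 → max 0.1 km
Site C: residuals K 19.0, L 20.3, M 58.4 → max 58.4 km
Site D: residuals K 22.9, L 101.3, M 67.2 → max 101.3 km
Site E: residuals K 23.5, L 4.1, M 19.5 → max 23.5 km
Only Site B has all residuals ≈ 0.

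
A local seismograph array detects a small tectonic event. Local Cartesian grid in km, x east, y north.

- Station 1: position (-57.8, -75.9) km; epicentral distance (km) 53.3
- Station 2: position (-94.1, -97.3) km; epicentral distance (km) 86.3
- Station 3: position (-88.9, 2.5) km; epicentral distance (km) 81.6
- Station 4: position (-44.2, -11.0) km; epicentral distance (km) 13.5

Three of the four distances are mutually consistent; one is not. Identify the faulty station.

Solve using three stations at a time. Using Station 1, Station 2, Station 4 (subtract circle equations pairwise → linear system) gives (x, y) ≈ (-49.9, -23.2).
Distances from that point to each station vs reported:
  Station 1: calculated 53.3 vs reported 53.3 → residual 0.0 km
  Station 2: calculated 86.3 vs reported 86.3 → residual 0.0 km
  Station 3: calculated 46.7 vs reported 81.6 → residual 34.9 km
  Station 4: calculated 13.5 vs reported 13.5 → residual 0.0 km
Station 1, Station 2, Station 4 are mutually consistent (residuals ≈ 0); Station 3 is off by 34.9 km.

Station 3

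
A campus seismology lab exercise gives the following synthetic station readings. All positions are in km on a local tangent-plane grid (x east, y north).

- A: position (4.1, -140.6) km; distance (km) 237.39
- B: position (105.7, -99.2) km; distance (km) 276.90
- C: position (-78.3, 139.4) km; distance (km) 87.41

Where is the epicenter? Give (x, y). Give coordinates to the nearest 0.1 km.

Circle about each station: (x − 4.1)² + (y + 140.6)² = 237.39²; (x − 105.7)² + (y + 99.2)² = 276.90²; (x + 78.3)² + (y − 139.4)² = 87.41².
Subtracting the A equation from the B and C equations removes the quadratic terms:
203.2 x + 82.8 y = -19091.64
-164.8 x + 560.0 y = 54491.58
Solving the 2×2 system: x ≈ -119.3, y ≈ 62.2 km.

x ≈ -119.3 km, y ≈ 62.2 km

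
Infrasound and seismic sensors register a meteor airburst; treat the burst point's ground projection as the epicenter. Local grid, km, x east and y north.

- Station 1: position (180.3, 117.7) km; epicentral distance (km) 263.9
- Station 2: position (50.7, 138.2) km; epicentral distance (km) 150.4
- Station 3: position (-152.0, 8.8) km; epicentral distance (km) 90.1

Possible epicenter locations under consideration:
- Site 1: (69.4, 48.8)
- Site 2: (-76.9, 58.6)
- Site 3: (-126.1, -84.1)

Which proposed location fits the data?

Site 2

For each candidate, compare |candidate − station| to the reported distance:
Site 1: residuals Station 1 133.3, Station 2 59.1, Station 3 134.9 → max 134.9 km
Site 2: residuals Station 1 0.0, Station 2 0.0, Station 3 0.0 → max 0.0 km
Site 3: residuals Station 1 103.0, Station 2 133.6, Station 3 6.3 → max 133.6 km
Only Site 2 has all residuals ≈ 0.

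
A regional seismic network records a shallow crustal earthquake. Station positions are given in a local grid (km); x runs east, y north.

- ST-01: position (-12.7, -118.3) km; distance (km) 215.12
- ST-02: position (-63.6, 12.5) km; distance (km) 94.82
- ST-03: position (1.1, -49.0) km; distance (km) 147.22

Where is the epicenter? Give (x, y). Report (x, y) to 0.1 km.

Circle about each station: (x + 12.7)² + (y + 118.3)² = 215.12²; (x + 63.6)² + (y − 12.5)² = 94.82²; (x − 1.1)² + (y + 49.0)² = 147.22².
Subtracting the ST-01 equation from the ST-02 and ST-03 equations removes the quadratic terms:
-101.8 x + 261.6 y = 27330.81
27.6 x + 138.6 y = 12848.92
Solving the 2×2 system: x ≈ -20.0, y ≈ 96.7 km.

(-20.0, 96.7)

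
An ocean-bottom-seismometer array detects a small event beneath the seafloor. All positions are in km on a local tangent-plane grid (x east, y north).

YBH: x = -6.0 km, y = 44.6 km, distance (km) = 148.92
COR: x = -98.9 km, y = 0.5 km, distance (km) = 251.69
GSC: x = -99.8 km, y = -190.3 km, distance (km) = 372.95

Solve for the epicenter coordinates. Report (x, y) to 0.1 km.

x ≈ 131.2 km, y ≈ 102.5 km

Circle about each station: (x + 6.0)² + (y − 44.6)² = 148.92²; (x + 98.9)² + (y − 0.5)² = 251.69²; (x + 99.8)² + (y + 190.3)² = 372.95².
Subtracting pairs of circle equations eliminates x²+y² and gives linear equations (the radical axes):
-185.8 x − 88.2 y = -33414.39
-187.6 x − 469.8 y = -72765.57
Solving the 2×2 system: x ≈ 131.2, y ≈ 102.5 km.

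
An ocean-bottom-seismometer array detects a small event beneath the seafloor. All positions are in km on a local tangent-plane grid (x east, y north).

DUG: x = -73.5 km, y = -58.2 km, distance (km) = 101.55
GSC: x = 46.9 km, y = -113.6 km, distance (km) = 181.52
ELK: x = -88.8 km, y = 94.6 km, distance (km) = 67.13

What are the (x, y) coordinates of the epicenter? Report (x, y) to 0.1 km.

(-49.2, 40.4)

Circle about each station: (x + 73.5)² + (y + 58.2)² = 101.55²; (x − 46.9)² + (y + 113.6)² = 181.52²; (x + 88.8)² + (y − 94.6)² = 67.13².
Subtracting the DUG equation from the GSC and ELK equations removes the quadratic terms:
240.8 x − 110.8 y = -16322.03
-30.6 x + 305.6 y = 13851.08
Solving the 2×2 system: x ≈ -49.2, y ≈ 40.4 km.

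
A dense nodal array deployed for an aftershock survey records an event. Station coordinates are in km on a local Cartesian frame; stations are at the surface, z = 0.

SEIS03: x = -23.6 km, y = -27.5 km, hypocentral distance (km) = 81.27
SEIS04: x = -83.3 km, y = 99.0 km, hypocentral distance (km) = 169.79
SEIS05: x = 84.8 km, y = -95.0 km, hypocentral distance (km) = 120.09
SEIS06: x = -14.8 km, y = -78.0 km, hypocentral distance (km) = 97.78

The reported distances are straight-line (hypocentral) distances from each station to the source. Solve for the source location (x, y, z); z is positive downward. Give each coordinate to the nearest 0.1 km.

Each station gives a sphere (x−x_i)² + (y−y_i)² + z² = d_i² (stations at z=0).
Subtracting the SEIS03 sphere from SEIS04 and SEIS05: z² cancels, leaving linear equations in x and y:
-119.4 x + 253.0 y = -6797.15
216.8 x − 135.0 y = 7086.03
Solving: x ≈ 22.595, y ≈ -16.203 km (keep extra digits for the depth step; rounded: 22.6, -16.2).
Then from the SEIS03 sphere: z² = 81.27² − (x + 23.6)² − (y + 27.5)² with x = 22.595, y = -16.203, so z ≈ 65.903 ≈ 65.9 km.
Check against SEIS06 (with the unrounded solution): distance 97.78 ≈ 97.78 km. ✓

(22.6, -16.2, 65.9)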